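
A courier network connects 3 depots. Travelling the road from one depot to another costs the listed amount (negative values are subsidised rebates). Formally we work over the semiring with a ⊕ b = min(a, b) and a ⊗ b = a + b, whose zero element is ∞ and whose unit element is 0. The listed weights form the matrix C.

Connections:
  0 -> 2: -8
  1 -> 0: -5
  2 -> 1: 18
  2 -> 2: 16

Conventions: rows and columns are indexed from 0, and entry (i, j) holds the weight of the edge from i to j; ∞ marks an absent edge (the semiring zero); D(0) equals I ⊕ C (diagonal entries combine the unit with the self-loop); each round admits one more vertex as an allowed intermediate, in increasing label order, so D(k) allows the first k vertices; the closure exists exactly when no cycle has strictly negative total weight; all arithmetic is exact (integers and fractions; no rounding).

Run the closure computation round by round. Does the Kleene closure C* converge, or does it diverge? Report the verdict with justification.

D(0):
  [0, ∞, -8]
  [-5, 0, ∞]
  [∞, 18, 0]
D(1):
  [0, ∞, -8]
  [-5, 0, -13]
  [∞, 18, 0]
D(2):
  [0, ∞, -8]
  [-5, 0, -13]
  [13, 18, 0]
D(3):
  [0, 10, -8]
  [-5, 0, -13]
  [13, 18, 0]
Key observation: every diagonal entry stays at the unit through all rounds, so no improving cycle exists.
Answer: CONVERGES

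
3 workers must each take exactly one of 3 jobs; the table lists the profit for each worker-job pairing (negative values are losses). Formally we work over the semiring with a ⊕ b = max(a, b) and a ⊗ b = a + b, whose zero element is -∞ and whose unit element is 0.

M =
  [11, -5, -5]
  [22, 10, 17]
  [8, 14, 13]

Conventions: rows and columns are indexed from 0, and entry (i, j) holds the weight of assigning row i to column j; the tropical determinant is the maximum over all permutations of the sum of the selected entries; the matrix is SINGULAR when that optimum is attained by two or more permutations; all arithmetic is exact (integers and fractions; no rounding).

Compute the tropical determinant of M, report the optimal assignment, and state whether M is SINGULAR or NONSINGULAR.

σ = (0, 1, 2): 11 + 10 + 13 = 34
σ = (0, 2, 1): 11 + 17 + 14 = 42
σ = (1, 0, 2): (-5) + 22 + 13 = 30
σ = (1, 2, 0): (-5) + 17 + 8 = 20
σ = (2, 0, 1): (-5) + 22 + 14 = 31
σ = (2, 1, 0): (-5) + 10 + 8 = 13
Optimal value attained by: σ = (0, 2, 1).
Answer: det⊕(M) = 42; verdict: NONSINGULAR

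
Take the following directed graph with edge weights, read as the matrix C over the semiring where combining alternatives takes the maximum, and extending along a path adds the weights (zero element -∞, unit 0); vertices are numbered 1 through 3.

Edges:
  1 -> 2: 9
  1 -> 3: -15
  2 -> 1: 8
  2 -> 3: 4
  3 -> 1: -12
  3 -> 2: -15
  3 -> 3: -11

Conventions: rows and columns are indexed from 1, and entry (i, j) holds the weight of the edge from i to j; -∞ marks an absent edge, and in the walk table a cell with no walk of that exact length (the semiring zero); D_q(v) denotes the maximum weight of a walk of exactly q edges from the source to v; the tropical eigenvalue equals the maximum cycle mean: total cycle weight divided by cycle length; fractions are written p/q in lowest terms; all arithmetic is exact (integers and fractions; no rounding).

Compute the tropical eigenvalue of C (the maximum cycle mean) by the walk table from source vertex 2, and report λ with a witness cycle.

q=0: [-∞, 0, -∞]
q=1: [8, -∞, 4]
q=2: [-8, 17, -7]
q=3: [25, 1, 21]
Optimal cycle mean attained by: cycle 1->2->1, total 9 + 8, length 2.
Answer: λ = 17/2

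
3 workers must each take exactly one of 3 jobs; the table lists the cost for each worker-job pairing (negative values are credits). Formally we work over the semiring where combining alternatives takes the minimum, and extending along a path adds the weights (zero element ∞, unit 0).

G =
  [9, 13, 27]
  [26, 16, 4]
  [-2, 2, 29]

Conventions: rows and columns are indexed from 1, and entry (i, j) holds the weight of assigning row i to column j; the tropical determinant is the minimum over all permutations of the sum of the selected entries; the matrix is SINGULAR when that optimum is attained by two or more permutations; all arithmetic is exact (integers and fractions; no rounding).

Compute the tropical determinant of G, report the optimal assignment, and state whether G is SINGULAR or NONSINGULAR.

σ = (1, 2, 3): 9 + 16 + 29 = 54
σ = (1, 3, 2): 9 + 4 + 2 = 15
σ = (2, 1, 3): 13 + 26 + 29 = 68
σ = (2, 3, 1): 13 + 4 + (-2) = 15
σ = (3, 1, 2): 27 + 26 + 2 = 55
σ = (3, 2, 1): 27 + 16 + (-2) = 41
Optimal value attained by: σ = (1, 3, 2).
Answer: det⊕(G) = 15; verdict: SINGULAR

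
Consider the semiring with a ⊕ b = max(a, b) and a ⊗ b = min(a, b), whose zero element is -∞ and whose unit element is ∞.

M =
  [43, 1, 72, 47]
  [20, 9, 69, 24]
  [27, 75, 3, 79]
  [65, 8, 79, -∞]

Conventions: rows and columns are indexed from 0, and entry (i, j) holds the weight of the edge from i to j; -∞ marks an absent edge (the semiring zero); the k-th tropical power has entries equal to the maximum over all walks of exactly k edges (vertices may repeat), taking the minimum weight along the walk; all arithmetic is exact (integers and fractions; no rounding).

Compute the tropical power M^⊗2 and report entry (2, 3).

M^⊗2:
  [47, 72, 47, 72]
  [27, 69, 24, 69]
  [65, 9, 79, 27]
  [43, 75, 65, 79]
Key observation: the optimum is the walk 2->0->3, with weight 27 min 47 = 27.
Optimal value attained by: walk 2->0->3.
Answer: (M^⊗2)[2][3] = 27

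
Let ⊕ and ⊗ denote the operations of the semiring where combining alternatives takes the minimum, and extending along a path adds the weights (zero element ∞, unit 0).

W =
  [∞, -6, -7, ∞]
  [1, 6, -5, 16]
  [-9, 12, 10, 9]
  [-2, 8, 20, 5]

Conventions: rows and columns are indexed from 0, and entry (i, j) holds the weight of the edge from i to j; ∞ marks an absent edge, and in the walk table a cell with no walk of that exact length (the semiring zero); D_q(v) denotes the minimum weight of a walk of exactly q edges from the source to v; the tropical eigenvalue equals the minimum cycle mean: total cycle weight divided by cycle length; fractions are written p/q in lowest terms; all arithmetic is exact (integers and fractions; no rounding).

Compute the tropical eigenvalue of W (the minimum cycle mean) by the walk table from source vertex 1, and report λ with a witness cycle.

q=0: [∞, 0, ∞, ∞]
q=1: [1, 6, -5, 16]
q=2: [-14, -5, -6, 4]
q=3: [-15, -20, -21, 3]
q=4: [-30, -21, -25, -12]
Optimal cycle mean attained by: cycle 0->2->0, total (-7) + (-9), length 2.
Answer: λ = -8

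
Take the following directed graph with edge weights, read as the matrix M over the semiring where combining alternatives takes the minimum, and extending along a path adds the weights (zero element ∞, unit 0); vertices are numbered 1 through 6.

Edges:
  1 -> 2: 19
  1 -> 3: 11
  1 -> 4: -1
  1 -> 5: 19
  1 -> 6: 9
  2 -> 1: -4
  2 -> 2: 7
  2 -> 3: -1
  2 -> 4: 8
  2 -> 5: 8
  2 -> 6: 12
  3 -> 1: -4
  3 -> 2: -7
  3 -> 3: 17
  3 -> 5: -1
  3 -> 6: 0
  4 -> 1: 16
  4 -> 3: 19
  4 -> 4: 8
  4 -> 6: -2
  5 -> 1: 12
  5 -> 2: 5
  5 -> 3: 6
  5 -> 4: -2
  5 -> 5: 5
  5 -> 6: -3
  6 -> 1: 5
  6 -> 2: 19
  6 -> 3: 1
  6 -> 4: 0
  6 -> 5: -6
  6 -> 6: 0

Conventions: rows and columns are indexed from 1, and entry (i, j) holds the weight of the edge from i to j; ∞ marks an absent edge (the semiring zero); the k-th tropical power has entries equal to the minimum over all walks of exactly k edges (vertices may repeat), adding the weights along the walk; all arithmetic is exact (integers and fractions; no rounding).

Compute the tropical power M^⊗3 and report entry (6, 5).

M^⊗2:
  [7, 4, 10, 7, 3, -3]
  [-5, -8, 6, -5, -2, -1]
  [-11, 0, -8, -5, -6, -4]
  [3, 12, -1, -2, -8, -2]
  [1, -1, -2, -3, -9, -4]
  [-3, -6, 0, -8, -6, -9]
M^⊗3:
  [0, 3, -2, -3, -9, -3]
  [-12, -1, -9, -6, -7, -7]
  [-12, -15, -3, -12, -10, -9]
  [-5, -8, -2, -10, -8, -11]
  [-6, -9, -3, -11, -10, -12]
  [-10, -7, -8, -9, -15, -10]
Key observation: the optimum is the walk 6->5->6->5, with weight (-6) + (-3) + (-6) = -15.
Optimal value attained by: walk 6->5->6->5.
Answer: (M^⊗3)[6][5] = -15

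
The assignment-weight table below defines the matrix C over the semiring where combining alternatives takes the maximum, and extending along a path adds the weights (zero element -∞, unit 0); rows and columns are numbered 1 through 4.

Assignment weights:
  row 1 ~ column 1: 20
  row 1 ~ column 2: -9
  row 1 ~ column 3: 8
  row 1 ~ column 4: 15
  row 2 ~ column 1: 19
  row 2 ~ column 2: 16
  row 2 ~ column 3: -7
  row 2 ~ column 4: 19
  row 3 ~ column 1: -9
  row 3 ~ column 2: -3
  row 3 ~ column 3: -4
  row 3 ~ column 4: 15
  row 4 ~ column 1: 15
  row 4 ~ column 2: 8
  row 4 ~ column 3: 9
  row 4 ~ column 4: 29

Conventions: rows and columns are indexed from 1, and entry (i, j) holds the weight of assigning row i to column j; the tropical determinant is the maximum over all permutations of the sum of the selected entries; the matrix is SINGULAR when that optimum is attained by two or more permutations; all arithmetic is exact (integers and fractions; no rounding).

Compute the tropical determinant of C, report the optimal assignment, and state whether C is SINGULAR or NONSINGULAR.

σ = (1, 2, 3, 4): 20 + 16 + (-4) + 29 = 61
σ = (1, 2, 4, 3): 20 + 16 + 15 + 9 = 60
σ = (1, 3, 2, 4): 20 + (-7) + (-3) + 29 = 39
σ = (1, 3, 4, 2): 20 + (-7) + 15 + 8 = 36
σ = (1, 4, 2, 3): 20 + 19 + (-3) + 9 = 45
σ = (1, 4, 3, 2): 20 + 19 + (-4) + 8 = 43
σ = (2, 1, 3, 4): (-9) + 19 + (-4) + 29 = 35
σ = (2, 1, 4, 3): (-9) + 19 + 15 + 9 = 34
σ = (2, 3, 1, 4): (-9) + (-7) + (-9) + 29 = 4
σ = (2, 3, 4, 1): (-9) + (-7) + 15 + 15 = 14
σ = (2, 4, 1, 3): (-9) + 19 + (-9) + 9 = 10
σ = (2, 4, 3, 1): (-9) + 19 + (-4) + 15 = 21
σ = (3, 1, 2, 4): 8 + 19 + (-3) + 29 = 53
σ = (3, 1, 4, 2): 8 + 19 + 15 + 8 = 50
σ = (3, 2, 1, 4): 8 + 16 + (-9) + 29 = 44
σ = (3, 2, 4, 1): 8 + 16 + 15 + 15 = 54
σ = (3, 4, 1, 2): 8 + 19 + (-9) + 8 = 26
σ = (3, 4, 2, 1): 8 + 19 + (-3) + 15 = 39
σ = (4, 1, 2, 3): 15 + 19 + (-3) + 9 = 40
σ = (4, 1, 3, 2): 15 + 19 + (-4) + 8 = 38
σ = (4, 2, 1, 3): 15 + 16 + (-9) + 9 = 31
σ = (4, 2, 3, 1): 15 + 16 + (-4) + 15 = 42
σ = (4, 3, 1, 2): 15 + (-7) + (-9) + 8 = 7
σ = (4, 3, 2, 1): 15 + (-7) + (-3) + 15 = 20
Optimal value attained by: σ = (1, 2, 3, 4).
Answer: det⊕(C) = 61; verdict: NONSINGULAR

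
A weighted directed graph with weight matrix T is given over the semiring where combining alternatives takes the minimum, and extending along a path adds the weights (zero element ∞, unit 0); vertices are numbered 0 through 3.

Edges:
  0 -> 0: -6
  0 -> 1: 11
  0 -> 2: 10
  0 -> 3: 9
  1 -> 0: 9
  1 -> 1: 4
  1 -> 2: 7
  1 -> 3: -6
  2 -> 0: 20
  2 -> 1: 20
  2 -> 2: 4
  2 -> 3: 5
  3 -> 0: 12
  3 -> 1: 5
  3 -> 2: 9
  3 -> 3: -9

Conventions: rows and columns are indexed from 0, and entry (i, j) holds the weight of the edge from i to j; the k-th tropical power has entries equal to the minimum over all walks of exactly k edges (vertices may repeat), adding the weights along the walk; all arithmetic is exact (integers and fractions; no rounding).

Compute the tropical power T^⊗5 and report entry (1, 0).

T^⊗2:
  [-12, 5, 4, 0]
  [3, -1, 3, -15]
  [14, 10, 8, -4]
  [3, -4, 0, -18]
T^⊗3:
  [-18, -1, -2, -9]
  [-3, -10, -6, -24]
  [8, 1, 5, -13]
  [-6, -13, -9, -27]
T^⊗4:
  [-24, -7, -8, -18]
  [-12, -19, -15, -33]
  [-1, -8, -4, -22]
  [-15, -22, -18, -36]
T^⊗5:
  [-30, -13, -14, -27]
  [-21, -28, -24, -42]
  [-10, -17, -13, -31]
  [-24, -31, -27, -45]
Key observation: the optimum is the walk 1->3->3->3->3->0, with weight (-6) + (-9) + (-9) + (-9) + 12 = -21.
Optimal value attained by: walk 1->3->3->3->3->0.
Answer: (T^⊗5)[1][0] = -21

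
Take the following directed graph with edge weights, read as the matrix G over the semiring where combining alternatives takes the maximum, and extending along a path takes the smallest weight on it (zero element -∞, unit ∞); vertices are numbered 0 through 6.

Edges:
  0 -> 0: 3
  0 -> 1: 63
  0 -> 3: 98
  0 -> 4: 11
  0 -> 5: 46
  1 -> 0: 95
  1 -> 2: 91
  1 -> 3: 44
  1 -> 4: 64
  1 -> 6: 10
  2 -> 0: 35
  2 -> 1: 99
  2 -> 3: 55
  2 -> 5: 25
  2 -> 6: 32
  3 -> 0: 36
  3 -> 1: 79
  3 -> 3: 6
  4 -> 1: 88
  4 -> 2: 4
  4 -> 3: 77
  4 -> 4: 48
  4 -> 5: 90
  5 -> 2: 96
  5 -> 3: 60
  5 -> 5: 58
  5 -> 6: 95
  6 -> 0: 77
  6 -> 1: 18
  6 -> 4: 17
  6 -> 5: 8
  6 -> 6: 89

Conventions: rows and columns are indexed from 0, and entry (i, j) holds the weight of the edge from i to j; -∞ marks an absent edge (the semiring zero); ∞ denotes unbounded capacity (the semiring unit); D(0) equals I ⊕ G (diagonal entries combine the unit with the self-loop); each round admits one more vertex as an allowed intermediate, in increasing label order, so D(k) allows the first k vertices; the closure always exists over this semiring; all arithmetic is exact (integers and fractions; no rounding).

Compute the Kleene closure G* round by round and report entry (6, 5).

D(0):
  [∞, 63, -∞, 98, 11, 46, -∞]
  [95, ∞, 91, 44, 64, -∞, 10]
  [35, 99, ∞, 55, -∞, 25, 32]
  [36, 79, -∞, ∞, -∞, -∞, -∞]
  [-∞, 88, 4, 77, ∞, 90, -∞]
  [-∞, -∞, 96, 60, -∞, ∞, 95]
  [77, 18, -∞, -∞, 17, 8, ∞]
D(1):
  [∞, 63, -∞, 98, 11, 46, -∞]
  [95, ∞, 91, 95, 64, 46, 10]
  [35, 99, ∞, 55, 11, 35, 32]
  [36, 79, -∞, ∞, 11, 36, -∞]
  [-∞, 88, 4, 77, ∞, 90, -∞]
  [-∞, -∞, 96, 60, -∞, ∞, 95]
  [77, 63, -∞, 77, 17, 46, ∞]
D(2):
  [∞, 63, 63, 98, 63, 46, 10]
  [95, ∞, 91, 95, 64, 46, 10]
  [95, 99, ∞, 95, 64, 46, 32]
  [79, 79, 79, ∞, 64, 46, 10]
  [88, 88, 88, 88, ∞, 90, 10]
  [-∞, -∞, 96, 60, -∞, ∞, 95]
  [77, 63, 63, 77, 63, 46, ∞]
D(3):
  [∞, 63, 63, 98, 63, 46, 32]
  [95, ∞, 91, 95, 64, 46, 32]
  [95, 99, ∞, 95, 64, 46, 32]
  [79, 79, 79, ∞, 64, 46, 32]
  [88, 88, 88, 88, ∞, 90, 32]
  [95, 96, 96, 95, 64, ∞, 95]
  [77, 63, 63, 77, 63, 46, ∞]
D(4):
  [∞, 79, 79, 98, 64, 46, 32]
  [95, ∞, 91, 95, 64, 46, 32]
  [95, 99, ∞, 95, 64, 46, 32]
  [79, 79, 79, ∞, 64, 46, 32]
  [88, 88, 88, 88, ∞, 90, 32]
  [95, 96, 96, 95, 64, ∞, 95]
  [77, 77, 77, 77, 64, 46, ∞]
D(5):
  [∞, 79, 79, 98, 64, 64, 32]
  [95, ∞, 91, 95, 64, 64, 32]
  [95, 99, ∞, 95, 64, 64, 32]
  [79, 79, 79, ∞, 64, 64, 32]
  [88, 88, 88, 88, ∞, 90, 32]
  [95, 96, 96, 95, 64, ∞, 95]
  [77, 77, 77, 77, 64, 64, ∞]
D(6):
  [∞, 79, 79, 98, 64, 64, 64]
  [95, ∞, 91, 95, 64, 64, 64]
  [95, 99, ∞, 95, 64, 64, 64]
  [79, 79, 79, ∞, 64, 64, 64]
  [90, 90, 90, 90, ∞, 90, 90]
  [95, 96, 96, 95, 64, ∞, 95]
  [77, 77, 77, 77, 64, 64, ∞]
D(7):
  [∞, 79, 79, 98, 64, 64, 64]
  [95, ∞, 91, 95, 64, 64, 64]
  [95, 99, ∞, 95, 64, 64, 64]
  [79, 79, 79, ∞, 64, 64, 64]
  [90, 90, 90, 90, ∞, 90, 90]
  [95, 96, 96, 95, 64, ∞, 95]
  [77, 77, 77, 77, 64, 64, ∞]
Answer: G*[6][5] = 64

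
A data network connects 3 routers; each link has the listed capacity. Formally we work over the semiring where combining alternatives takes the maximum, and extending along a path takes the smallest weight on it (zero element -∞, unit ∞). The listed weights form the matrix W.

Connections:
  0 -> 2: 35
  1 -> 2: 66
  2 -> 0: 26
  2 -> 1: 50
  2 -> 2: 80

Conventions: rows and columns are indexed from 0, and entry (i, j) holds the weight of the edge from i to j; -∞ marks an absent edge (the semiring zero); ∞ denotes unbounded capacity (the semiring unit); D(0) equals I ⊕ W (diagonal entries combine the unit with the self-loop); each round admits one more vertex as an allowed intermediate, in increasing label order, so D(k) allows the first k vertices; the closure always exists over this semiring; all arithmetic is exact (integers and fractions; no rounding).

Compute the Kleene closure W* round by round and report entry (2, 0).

D(0):
  [∞, -∞, 35]
  [-∞, ∞, 66]
  [26, 50, ∞]
D(1):
  [∞, -∞, 35]
  [-∞, ∞, 66]
  [26, 50, ∞]
D(2):
  [∞, -∞, 35]
  [-∞, ∞, 66]
  [26, 50, ∞]
D(3):
  [∞, 35, 35]
  [26, ∞, 66]
  [26, 50, ∞]
Answer: W*[2][0] = 26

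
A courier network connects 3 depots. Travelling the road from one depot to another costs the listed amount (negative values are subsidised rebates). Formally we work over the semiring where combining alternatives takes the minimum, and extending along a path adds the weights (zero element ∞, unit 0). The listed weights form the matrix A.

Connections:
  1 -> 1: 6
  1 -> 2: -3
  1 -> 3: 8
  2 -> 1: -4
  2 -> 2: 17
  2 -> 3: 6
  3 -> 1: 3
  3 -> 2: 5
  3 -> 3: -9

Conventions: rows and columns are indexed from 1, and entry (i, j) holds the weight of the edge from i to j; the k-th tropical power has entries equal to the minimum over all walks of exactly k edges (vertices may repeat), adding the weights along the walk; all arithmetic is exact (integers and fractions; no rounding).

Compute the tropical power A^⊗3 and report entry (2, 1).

A^⊗2:
  [-7, 3, -1]
  [2, -7, -3]
  [-6, -4, -18]
A^⊗3:
  [-1, -10, -10]
  [-11, -1, -12]
  [-15, -13, -27]
Key observation: the optimum is the walk 2->1->2->1, with weight (-4) + (-3) + (-4) = -11.
Optimal value attained by: walk 2->1->2->1.
Answer: (A^⊗3)[2][1] = -11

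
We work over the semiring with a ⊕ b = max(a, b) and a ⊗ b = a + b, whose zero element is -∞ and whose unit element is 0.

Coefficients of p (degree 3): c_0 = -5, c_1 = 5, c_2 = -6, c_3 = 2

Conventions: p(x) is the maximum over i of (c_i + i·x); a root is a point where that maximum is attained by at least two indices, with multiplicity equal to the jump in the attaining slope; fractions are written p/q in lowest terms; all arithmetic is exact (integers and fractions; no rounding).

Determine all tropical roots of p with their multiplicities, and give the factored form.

hull edge (i=0, c=-5) to (i=1, c=5): slope 10, span 1
hull edge (i=1, c=5) to (i=3, c=2): slope -3/2, span 2
Factored form: p(x) = 2 ⊗ (x ⊕ (-10)) ⊗ (x ⊕ 3/2) ⊗ (x ⊕ 3/2)
Answer: roots = -10 (mult 1), 3/2 (mult 2)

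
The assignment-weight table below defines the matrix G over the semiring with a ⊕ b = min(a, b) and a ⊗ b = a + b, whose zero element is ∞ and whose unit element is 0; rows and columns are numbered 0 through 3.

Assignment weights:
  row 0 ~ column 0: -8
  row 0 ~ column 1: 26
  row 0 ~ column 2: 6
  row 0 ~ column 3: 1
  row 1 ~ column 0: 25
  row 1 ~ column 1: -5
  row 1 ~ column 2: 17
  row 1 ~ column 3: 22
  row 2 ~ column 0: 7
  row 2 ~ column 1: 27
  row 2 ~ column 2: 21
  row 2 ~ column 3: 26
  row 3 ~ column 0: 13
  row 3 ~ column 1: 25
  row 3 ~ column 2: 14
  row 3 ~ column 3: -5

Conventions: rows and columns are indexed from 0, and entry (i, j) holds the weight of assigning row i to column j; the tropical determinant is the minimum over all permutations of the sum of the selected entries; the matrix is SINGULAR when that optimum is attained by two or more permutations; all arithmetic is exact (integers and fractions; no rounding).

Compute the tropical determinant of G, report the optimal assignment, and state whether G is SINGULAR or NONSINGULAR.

σ = (0, 1, 2, 3): (-8) + (-5) + 21 + (-5) = 3
σ = (0, 1, 3, 2): (-8) + (-5) + 26 + 14 = 27
σ = (0, 2, 1, 3): (-8) + 17 + 27 + (-5) = 31
σ = (0, 2, 3, 1): (-8) + 17 + 26 + 25 = 60
σ = (0, 3, 1, 2): (-8) + 22 + 27 + 14 = 55
σ = (0, 3, 2, 1): (-8) + 22 + 21 + 25 = 60
σ = (1, 0, 2, 3): 26 + 25 + 21 + (-5) = 67
σ = (1, 0, 3, 2): 26 + 25 + 26 + 14 = 91
σ = (1, 2, 0, 3): 26 + 17 + 7 + (-5) = 45
σ = (1, 2, 3, 0): 26 + 17 + 26 + 13 = 82
σ = (1, 3, 0, 2): 26 + 22 + 7 + 14 = 69
σ = (1, 3, 2, 0): 26 + 22 + 21 + 13 = 82
σ = (2, 0, 1, 3): 6 + 25 + 27 + (-5) = 53
σ = (2, 0, 3, 1): 6 + 25 + 26 + 25 = 82
σ = (2, 1, 0, 3): 6 + (-5) + 7 + (-5) = 3
σ = (2, 1, 3, 0): 6 + (-5) + 26 + 13 = 40
σ = (2, 3, 0, 1): 6 + 22 + 7 + 25 = 60
σ = (2, 3, 1, 0): 6 + 22 + 27 + 13 = 68
σ = (3, 0, 1, 2): 1 + 25 + 27 + 14 = 67
σ = (3, 0, 2, 1): 1 + 25 + 21 + 25 = 72
σ = (3, 1, 0, 2): 1 + (-5) + 7 + 14 = 17
σ = (3, 1, 2, 0): 1 + (-5) + 21 + 13 = 30
σ = (3, 2, 0, 1): 1 + 17 + 7 + 25 = 50
σ = (3, 2, 1, 0): 1 + 17 + 27 + 13 = 58
Optimal value attained by: σ = (0, 1, 2, 3).
Answer: det⊕(G) = 3; verdict: SINGULAR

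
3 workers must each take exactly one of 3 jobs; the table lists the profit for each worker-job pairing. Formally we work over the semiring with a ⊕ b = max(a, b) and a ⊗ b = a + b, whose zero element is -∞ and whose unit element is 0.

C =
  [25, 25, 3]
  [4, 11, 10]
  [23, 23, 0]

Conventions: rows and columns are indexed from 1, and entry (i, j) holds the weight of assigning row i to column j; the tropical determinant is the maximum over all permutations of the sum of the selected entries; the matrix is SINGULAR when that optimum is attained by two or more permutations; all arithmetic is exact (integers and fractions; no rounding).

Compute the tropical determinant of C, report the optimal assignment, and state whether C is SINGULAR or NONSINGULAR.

σ = (1, 2, 3): 25 + 11 + 0 = 36
σ = (1, 3, 2): 25 + 10 + 23 = 58
σ = (2, 1, 3): 25 + 4 + 0 = 29
σ = (2, 3, 1): 25 + 10 + 23 = 58
σ = (3, 1, 2): 3 + 4 + 23 = 30
σ = (3, 2, 1): 3 + 11 + 23 = 37
Optimal value attained by: σ = (1, 3, 2).
Answer: det⊕(C) = 58; verdict: SINGULAR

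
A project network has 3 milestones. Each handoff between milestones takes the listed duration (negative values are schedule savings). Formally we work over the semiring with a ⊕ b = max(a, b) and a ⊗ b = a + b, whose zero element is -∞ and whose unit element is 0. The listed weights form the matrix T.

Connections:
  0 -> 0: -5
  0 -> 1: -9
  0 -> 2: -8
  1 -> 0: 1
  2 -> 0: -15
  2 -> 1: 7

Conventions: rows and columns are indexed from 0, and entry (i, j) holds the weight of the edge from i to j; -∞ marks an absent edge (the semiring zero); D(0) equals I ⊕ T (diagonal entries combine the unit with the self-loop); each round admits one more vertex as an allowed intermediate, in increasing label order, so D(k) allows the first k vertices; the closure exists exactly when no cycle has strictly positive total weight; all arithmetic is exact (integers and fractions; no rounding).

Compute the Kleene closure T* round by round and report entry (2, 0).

D(0):
  [0, -9, -8]
  [1, 0, -∞]
  [-15, 7, 0]
D(1):
  [0, -9, -8]
  [1, 0, -7]
  [-15, 7, 0]
D(2):
  [0, -9, -8]
  [1, 0, -7]
  [8, 7, 0]
D(3):
  [0, -1, -8]
  [1, 0, -7]
  [8, 7, 0]
Answer: T*[2][0] = 8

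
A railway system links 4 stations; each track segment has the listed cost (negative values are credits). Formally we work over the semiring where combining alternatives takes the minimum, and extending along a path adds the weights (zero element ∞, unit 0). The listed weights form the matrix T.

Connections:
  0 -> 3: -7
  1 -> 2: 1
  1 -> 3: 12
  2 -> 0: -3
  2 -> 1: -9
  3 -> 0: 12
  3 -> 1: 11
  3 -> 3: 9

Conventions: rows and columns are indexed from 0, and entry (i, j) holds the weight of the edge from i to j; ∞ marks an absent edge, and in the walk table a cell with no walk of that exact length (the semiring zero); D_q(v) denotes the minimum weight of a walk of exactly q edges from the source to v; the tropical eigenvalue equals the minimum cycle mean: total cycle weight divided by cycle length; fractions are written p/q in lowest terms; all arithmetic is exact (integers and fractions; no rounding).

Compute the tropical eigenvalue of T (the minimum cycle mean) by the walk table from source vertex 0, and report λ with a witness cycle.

q=0: [0, ∞, ∞, ∞]
q=1: [∞, ∞, ∞, -7]
q=2: [5, 4, ∞, 2]
q=3: [14, 13, 5, -2]
q=4: [2, -4, 14, 7]
Optimal cycle mean attained by: cycle 1->2->1, total 1 + (-9), length 2.
Answer: λ = -4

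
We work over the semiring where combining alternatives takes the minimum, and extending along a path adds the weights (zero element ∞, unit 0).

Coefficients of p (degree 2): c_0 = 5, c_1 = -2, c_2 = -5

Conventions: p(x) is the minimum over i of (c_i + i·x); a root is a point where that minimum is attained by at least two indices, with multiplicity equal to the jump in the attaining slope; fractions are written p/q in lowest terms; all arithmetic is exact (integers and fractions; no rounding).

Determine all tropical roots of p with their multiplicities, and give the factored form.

hull edge (i=0, c=5) to (i=1, c=-2): slope -7, span 1
hull edge (i=1, c=-2) to (i=2, c=-5): slope -3, span 1
Factored form: p(x) = -5 ⊗ (x ⊕ 3) ⊗ (x ⊕ 7)
Answer: roots = 3 (mult 1), 7 (mult 1)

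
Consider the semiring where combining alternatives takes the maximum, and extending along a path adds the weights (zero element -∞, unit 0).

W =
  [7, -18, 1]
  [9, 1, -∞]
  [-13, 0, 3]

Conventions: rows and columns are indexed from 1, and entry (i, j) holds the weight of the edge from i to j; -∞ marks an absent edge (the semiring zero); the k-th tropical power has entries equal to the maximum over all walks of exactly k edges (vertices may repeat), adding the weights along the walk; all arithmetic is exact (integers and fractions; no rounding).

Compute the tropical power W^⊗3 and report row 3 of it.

W^⊗2:
  [14, 1, 8]
  [16, 2, 10]
  [9, 3, 6]
W^⊗3:
  [21, 8, 15]
  [23, 10, 17]
  [16, 6, 10]
Answer: row 3 of W^⊗3 = [16, 6, 10]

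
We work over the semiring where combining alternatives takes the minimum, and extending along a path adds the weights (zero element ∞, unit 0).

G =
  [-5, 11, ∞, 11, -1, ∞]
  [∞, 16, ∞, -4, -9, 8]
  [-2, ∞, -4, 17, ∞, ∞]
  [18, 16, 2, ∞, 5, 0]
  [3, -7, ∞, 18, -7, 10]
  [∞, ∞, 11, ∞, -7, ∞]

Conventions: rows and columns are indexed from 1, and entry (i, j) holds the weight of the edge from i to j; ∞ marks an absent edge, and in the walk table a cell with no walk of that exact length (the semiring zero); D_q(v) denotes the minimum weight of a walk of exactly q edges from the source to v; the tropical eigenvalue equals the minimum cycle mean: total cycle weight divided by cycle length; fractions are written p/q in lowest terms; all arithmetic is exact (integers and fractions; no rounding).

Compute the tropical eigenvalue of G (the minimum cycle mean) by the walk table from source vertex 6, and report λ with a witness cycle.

q=0: [∞, ∞, ∞, ∞, ∞, 0]
q=1: [∞, ∞, 11, ∞, -7, ∞]
q=2: [-4, -14, 7, 11, -14, 3]
q=3: [-11, -21, 3, -18, -23, -6]
q=4: [-20, -30, -16, -25, -30, -18]
q=5: [-27, -37, -23, -34, -39, -25]
q=6: [-36, -46, -32, -41, -46, -34]
Optimal cycle mean attained by: cycle 2->5->2, total (-9) + (-7), length 2.
Answer: λ = -8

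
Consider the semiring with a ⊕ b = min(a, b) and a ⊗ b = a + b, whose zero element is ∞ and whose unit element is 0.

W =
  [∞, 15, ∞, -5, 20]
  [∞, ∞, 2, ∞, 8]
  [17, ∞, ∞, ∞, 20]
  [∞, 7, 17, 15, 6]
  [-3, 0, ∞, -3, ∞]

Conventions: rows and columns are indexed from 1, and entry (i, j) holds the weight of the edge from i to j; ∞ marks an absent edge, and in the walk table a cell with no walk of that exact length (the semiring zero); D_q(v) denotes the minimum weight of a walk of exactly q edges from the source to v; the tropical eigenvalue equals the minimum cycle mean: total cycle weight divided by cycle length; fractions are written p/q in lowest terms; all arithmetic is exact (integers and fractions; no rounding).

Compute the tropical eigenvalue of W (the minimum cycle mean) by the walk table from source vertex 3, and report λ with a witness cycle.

q=0: [∞, ∞, 0, ∞, ∞]
q=1: [17, ∞, ∞, ∞, 20]
q=2: [17, 20, ∞, 12, 37]
q=3: [34, 19, 22, 12, 18]
q=4: [15, 18, 21, 15, 18]
q=5: [15, 18, 20, 10, 21]
Optimal cycle mean attained by: cycle 1->4->5->1, total (-5) + 6 + (-3), length 3.
Answer: λ = -2/3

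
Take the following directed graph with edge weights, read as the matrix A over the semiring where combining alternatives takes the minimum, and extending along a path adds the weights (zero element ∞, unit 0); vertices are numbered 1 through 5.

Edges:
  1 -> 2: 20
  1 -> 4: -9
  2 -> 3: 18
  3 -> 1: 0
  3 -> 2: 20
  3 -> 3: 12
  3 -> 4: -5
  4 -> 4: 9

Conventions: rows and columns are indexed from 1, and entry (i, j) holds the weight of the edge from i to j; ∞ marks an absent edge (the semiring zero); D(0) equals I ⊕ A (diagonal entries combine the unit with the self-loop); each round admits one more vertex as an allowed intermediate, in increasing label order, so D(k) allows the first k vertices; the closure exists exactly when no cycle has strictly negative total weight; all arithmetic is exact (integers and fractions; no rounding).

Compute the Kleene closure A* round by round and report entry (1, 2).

D(0):
  [0, 20, ∞, -9, ∞]
  [∞, 0, 18, ∞, ∞]
  [0, 20, 0, -5, ∞]
  [∞, ∞, ∞, 0, ∞]
  [∞, ∞, ∞, ∞, 0]
D(1):
  [0, 20, ∞, -9, ∞]
  [∞, 0, 18, ∞, ∞]
  [0, 20, 0, -9, ∞]
  [∞, ∞, ∞, 0, ∞]
  [∞, ∞, ∞, ∞, 0]
D(2):
  [0, 20, 38, -9, ∞]
  [∞, 0, 18, ∞, ∞]
  [0, 20, 0, -9, ∞]
  [∞, ∞, ∞, 0, ∞]
  [∞, ∞, ∞, ∞, 0]
D(3):
  [0, 20, 38, -9, ∞]
  [18, 0, 18, 9, ∞]
  [0, 20, 0, -9, ∞]
  [∞, ∞, ∞, 0, ∞]
  [∞, ∞, ∞, ∞, 0]
D(4):
  [0, 20, 38, -9, ∞]
  [18, 0, 18, 9, ∞]
  [0, 20, 0, -9, ∞]
  [∞, ∞, ∞, 0, ∞]
  [∞, ∞, ∞, ∞, 0]
D(5):
  [0, 20, 38, -9, ∞]
  [18, 0, 18, 9, ∞]
  [0, 20, 0, -9, ∞]
  [∞, ∞, ∞, 0, ∞]
  [∞, ∞, ∞, ∞, 0]
Answer: A*[1][2] = 20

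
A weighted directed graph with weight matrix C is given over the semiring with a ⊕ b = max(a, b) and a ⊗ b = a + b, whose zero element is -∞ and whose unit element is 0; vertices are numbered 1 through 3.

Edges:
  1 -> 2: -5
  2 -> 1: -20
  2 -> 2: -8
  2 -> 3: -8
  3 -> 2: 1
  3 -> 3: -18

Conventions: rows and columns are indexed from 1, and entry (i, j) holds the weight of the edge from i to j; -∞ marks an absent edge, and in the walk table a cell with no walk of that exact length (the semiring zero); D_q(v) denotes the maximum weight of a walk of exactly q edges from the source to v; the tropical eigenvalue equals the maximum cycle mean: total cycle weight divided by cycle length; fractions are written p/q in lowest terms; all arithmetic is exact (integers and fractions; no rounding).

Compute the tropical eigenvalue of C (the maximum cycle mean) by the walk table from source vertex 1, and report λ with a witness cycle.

q=0: [0, -∞, -∞]
q=1: [-∞, -5, -∞]
q=2: [-25, -13, -13]
q=3: [-33, -12, -21]
Optimal cycle mean attained by: cycle 2->3->2, total (-8) + 1, length 2.
Answer: λ = -7/2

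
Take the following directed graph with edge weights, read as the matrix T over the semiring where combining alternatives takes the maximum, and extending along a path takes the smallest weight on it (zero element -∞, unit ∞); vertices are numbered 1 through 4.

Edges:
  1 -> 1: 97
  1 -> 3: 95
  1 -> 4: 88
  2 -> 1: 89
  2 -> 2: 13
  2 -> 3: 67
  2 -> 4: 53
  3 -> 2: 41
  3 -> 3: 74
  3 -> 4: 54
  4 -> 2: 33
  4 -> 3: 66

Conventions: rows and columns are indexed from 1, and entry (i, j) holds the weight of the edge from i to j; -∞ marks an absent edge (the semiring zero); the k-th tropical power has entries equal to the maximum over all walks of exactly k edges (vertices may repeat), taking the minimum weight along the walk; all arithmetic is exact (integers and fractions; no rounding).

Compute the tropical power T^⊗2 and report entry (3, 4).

T^⊗2:
  [97, 41, 95, 88]
  [89, 41, 89, 88]
  [41, 41, 74, 54]
  [33, 41, 66, 54]
Key observation: the optimum is the walk 3->3->4, with weight 74 min 54 = 54.
Optimal value attained by: walk 3->3->4.
Answer: (T^⊗2)[3][4] = 54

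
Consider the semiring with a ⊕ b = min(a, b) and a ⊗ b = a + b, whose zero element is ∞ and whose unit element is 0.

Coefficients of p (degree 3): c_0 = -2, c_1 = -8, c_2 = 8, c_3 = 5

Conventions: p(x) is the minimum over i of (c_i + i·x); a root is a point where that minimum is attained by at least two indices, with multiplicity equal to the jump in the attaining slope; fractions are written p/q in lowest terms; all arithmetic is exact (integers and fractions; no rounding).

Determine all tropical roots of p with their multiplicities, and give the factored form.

hull edge (i=0, c=-2) to (i=1, c=-8): slope -6, span 1
hull edge (i=1, c=-8) to (i=3, c=5): slope 13/2, span 2
Factored form: p(x) = 5 ⊗ (x ⊕ (-13/2)) ⊗ (x ⊕ (-13/2)) ⊗ (x ⊕ 6)
Answer: roots = -13/2 (mult 2), 6 (mult 1)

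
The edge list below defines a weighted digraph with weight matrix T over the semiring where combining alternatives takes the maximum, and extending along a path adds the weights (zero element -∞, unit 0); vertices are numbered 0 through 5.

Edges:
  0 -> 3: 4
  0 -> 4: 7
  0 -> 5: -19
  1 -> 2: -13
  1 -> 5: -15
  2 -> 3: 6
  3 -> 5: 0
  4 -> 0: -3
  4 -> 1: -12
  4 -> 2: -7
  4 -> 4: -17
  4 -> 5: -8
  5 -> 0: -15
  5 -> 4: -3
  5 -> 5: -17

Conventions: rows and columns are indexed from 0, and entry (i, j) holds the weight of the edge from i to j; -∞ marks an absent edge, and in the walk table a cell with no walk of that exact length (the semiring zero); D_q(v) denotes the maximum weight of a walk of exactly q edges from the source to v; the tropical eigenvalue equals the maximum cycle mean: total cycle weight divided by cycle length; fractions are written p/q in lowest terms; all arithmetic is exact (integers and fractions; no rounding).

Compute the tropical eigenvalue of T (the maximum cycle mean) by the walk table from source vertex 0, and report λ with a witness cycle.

q=0: [0, -∞, -∞, -∞, -∞, -∞]
q=1: [-∞, -∞, -∞, 4, 7, -19]
q=2: [4, -5, 0, -∞, -10, 4]
q=3: [-11, -22, -17, 8, 11, -13]
q=4: [8, -1, 4, -7, -4, 8]
q=5: [-7, -16, -11, 12, 15, -7]
q=6: [12, 3, 8, -3, 0, 12]
Optimal cycle mean attained by: cycle 0->4->0, total 7 + (-3), length 2.
Answer: λ = 2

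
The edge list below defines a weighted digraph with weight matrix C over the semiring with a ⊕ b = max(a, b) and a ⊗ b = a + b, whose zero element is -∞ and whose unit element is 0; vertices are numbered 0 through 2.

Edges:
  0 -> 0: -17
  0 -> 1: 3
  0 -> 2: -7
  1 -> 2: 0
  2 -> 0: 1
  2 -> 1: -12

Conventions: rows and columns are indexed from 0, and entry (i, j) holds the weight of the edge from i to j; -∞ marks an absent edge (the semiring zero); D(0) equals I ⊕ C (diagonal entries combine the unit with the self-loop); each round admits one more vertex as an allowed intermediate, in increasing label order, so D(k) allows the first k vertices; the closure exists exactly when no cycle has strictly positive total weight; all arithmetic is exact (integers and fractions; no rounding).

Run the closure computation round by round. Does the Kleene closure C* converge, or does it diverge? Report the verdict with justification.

D(0):
  [0, 3, -7]
  [-∞, 0, 0]
  [1, -12, 0]
D(1):
  [0, 3, -7]
  [-∞, 0, 0]
  [1, 4, 0]
Detection: at round 2, diagonal entry (2, 2) turns strictly positive.
Key observation: the cycle 2->0->1->2 has total weight 1 + 3 + 0, which is strictly positive.
Answer: DIVERGES — positive cycle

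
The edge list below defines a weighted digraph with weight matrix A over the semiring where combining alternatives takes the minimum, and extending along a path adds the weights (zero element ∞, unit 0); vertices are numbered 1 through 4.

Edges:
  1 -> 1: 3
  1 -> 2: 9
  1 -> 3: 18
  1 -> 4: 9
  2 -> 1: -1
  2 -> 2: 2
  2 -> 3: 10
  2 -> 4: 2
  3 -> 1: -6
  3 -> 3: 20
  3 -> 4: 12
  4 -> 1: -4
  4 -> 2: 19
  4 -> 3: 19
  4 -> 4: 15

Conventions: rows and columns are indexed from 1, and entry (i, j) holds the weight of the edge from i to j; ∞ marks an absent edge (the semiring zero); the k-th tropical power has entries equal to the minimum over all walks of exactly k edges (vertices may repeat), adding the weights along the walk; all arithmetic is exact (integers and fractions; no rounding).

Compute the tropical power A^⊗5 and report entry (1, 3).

A^⊗2:
  [5, 11, 19, 11]
  [-2, 4, 12, 4]
  [-3, 3, 12, 3]
  [-1, 5, 14, 5]
A^⊗3:
  [7, 13, 21, 13]
  [0, 6, 14, 6]
  [-1, 5, 13, 5]
  [1, 7, 15, 7]
A^⊗4:
  [9, 15, 23, 15]
  [2, 8, 16, 8]
  [1, 7, 15, 7]
  [3, 9, 17, 9]
A^⊗5:
  [11, 17, 25, 17]
  [4, 10, 18, 10]
  [3, 9, 17, 9]
  [5, 11, 19, 11]
Key observation: the optimum is the walk 1->2->2->2->2->3, with weight 9 + 2 + 2 + 2 + 10 = 25.
Optimal value attained by: walk 1->2->2->2->2->3.
Answer: (A^⊗5)[1][3] = 25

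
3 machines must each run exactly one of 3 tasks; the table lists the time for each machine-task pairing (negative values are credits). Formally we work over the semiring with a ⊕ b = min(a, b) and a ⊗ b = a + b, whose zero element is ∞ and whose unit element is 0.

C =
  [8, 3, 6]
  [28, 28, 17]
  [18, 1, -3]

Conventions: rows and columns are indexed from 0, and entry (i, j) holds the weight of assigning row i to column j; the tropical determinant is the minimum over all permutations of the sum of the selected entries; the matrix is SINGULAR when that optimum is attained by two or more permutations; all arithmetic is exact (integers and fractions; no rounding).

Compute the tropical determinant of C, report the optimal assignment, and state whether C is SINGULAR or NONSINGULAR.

σ = (0, 1, 2): 8 + 28 + (-3) = 33
σ = (0, 2, 1): 8 + 17 + 1 = 26
σ = (1, 0, 2): 3 + 28 + (-3) = 28
σ = (1, 2, 0): 3 + 17 + 18 = 38
σ = (2, 0, 1): 6 + 28 + 1 = 35
σ = (2, 1, 0): 6 + 28 + 18 = 52
Optimal value attained by: σ = (0, 2, 1).
Answer: det⊕(C) = 26; verdict: NONSINGULAR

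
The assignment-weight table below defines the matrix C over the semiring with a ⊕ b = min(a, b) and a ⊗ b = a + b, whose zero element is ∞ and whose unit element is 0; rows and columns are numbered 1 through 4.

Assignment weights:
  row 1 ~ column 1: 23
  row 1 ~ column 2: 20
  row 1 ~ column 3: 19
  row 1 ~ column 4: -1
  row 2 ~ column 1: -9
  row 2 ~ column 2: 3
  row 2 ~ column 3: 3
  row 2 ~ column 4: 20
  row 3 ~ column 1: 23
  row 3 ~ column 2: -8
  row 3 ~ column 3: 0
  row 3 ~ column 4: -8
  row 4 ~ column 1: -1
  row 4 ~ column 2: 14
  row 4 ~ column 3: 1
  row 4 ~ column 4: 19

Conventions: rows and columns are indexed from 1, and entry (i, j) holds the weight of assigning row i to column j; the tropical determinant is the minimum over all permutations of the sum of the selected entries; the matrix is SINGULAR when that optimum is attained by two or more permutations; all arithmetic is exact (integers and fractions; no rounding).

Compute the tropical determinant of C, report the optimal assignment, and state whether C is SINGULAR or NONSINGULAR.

σ = (1, 2, 3, 4): 23 + 3 + 0 + 19 = 45
σ = (1, 2, 4, 3): 23 + 3 + (-8) + 1 = 19
σ = (1, 3, 2, 4): 23 + 3 + (-8) + 19 = 37
σ = (1, 3, 4, 2): 23 + 3 + (-8) + 14 = 32
σ = (1, 4, 2, 3): 23 + 20 + (-8) + 1 = 36
σ = (1, 4, 3, 2): 23 + 20 + 0 + 14 = 57
σ = (2, 1, 3, 4): 20 + (-9) + 0 + 19 = 30
σ = (2, 1, 4, 3): 20 + (-9) + (-8) + 1 = 4
σ = (2, 3, 1, 4): 20 + 3 + 23 + 19 = 65
σ = (2, 3, 4, 1): 20 + 3 + (-8) + (-1) = 14
σ = (2, 4, 1, 3): 20 + 20 + 23 + 1 = 64
σ = (2, 4, 3, 1): 20 + 20 + 0 + (-1) = 39
σ = (3, 1, 2, 4): 19 + (-9) + (-8) + 19 = 21
σ = (3, 1, 4, 2): 19 + (-9) + (-8) + 14 = 16
σ = (3, 2, 1, 4): 19 + 3 + 23 + 19 = 64
σ = (3, 2, 4, 1): 19 + 3 + (-8) + (-1) = 13
σ = (3, 4, 1, 2): 19 + 20 + 23 + 14 = 76
σ = (3, 4, 2, 1): 19 + 20 + (-8) + (-1) = 30
σ = (4, 1, 2, 3): (-1) + (-9) + (-8) + 1 = -17
σ = (4, 1, 3, 2): (-1) + (-9) + 0 + 14 = 4
σ = (4, 2, 1, 3): (-1) + 3 + 23 + 1 = 26
σ = (4, 2, 3, 1): (-1) + 3 + 0 + (-1) = 1
σ = (4, 3, 1, 2): (-1) + 3 + 23 + 14 = 39
σ = (4, 3, 2, 1): (-1) + 3 + (-8) + (-1) = -7
Optimal value attained by: σ = (4, 1, 2, 3).
Answer: det⊕(C) = -17; verdict: NONSINGULAR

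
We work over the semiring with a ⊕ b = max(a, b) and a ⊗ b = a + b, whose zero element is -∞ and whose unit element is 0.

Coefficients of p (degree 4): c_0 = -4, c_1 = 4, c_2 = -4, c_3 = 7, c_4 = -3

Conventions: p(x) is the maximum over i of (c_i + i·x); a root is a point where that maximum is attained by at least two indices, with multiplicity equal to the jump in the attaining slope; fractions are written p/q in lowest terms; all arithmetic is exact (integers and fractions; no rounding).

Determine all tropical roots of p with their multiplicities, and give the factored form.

hull edge (i=0, c=-4) to (i=1, c=4): slope 8, span 1
hull edge (i=1, c=4) to (i=3, c=7): slope 3/2, span 2
hull edge (i=3, c=7) to (i=4, c=-3): slope -10, span 1
Factored form: p(x) = -3 ⊗ (x ⊕ (-8)) ⊗ (x ⊕ (-3/2)) ⊗ (x ⊕ (-3/2)) ⊗ (x ⊕ 10)
Answer: roots = -8 (mult 1), -3/2 (mult 2), 10 (mult 1)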